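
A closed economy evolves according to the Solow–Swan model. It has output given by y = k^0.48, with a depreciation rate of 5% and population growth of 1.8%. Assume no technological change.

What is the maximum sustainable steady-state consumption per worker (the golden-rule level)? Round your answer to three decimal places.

c_gold ≈ 3.158

At the golden rule, f'(k) = n + δ, so α·k^(α−1) = n + δ and k_gold = (α/(n + δ))^(1/(1−α)).
k_gold = (0.48/0.068)^(1/0.52) = 7.0588^1.9231 ≈ 42.8740
c_gold = f(k_gold) − (n + δ)·k_gold = 6.0737 − 0.068×42.8740 ≈ 3.1583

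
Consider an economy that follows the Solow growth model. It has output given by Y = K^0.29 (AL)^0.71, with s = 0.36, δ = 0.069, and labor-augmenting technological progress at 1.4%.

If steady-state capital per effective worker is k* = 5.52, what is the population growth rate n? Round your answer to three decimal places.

n ≈ 0.024

In steady state, investment equals break-even investment: s·k^α = (n + g + δ)·k.
So s / (n + g + δ) = (k*)^(1−α) = 5.52^0.71 = 3.3634.
Therefore n + g + δ = s / 3.3634 = 0.36 / 3.3634 = 0.1070, so n = 0.1070 − 0.083 = 0.0240.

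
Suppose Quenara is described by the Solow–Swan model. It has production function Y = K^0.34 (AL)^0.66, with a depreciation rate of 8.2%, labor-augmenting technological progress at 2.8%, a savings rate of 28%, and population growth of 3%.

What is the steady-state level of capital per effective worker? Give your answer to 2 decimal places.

Steady state requires s·f(k) = (n + g + δ)·k, i.e. s·k^α = (n + g + δ)·k.
Rearranging, k^(1−α) = s / (n + g + δ).
k^0.66 = 0.28 / (0.030 + 0.028 + 0.082) = 0.28 / 0.140 = 2.0000
k* = 2.0000^(1/0.66) ≈ 2.8583

k* ≈ 2.86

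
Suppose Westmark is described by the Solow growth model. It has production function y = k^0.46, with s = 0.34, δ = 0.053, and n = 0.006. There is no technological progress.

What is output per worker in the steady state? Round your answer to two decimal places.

In steady state, investment equals break-even investment: s·k^α = (n + δ)·k.
Rearranging, k^(1−α) = s / (n + δ).
k^0.54 = 0.34 / (0.006 + 0.053) = 0.34 / 0.059 = 5.7627
k* = 5.7627^(1/0.54) ≈ 25.6193
y* = (k*)^α = 25.6193^0.46 ≈ 4.4457

y* = 4.45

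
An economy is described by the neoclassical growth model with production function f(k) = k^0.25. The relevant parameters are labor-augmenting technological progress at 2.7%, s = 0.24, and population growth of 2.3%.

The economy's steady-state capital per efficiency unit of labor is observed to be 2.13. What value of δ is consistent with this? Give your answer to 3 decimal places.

Steady state requires s·f(k) = (n + g + δ)·k, i.e. s·k^α = (n + g + δ)·k.
So s / (n + g + δ) = (k*)^(1−α) = 2.13^0.75 = 1.7631.
Therefore n + g + δ = s / 1.7631 = 0.24 / 1.7631 = 0.1361, so δ = 0.1361 − 0.050 = 0.0861.

δ ≈ 0.086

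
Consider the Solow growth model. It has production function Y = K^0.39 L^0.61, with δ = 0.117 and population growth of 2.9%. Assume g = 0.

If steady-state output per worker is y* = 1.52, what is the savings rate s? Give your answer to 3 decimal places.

At the steady state, Δk = 0, so s·k^α = (n + δ)·k.
Since y* = [s/(n + δ)]^(α/(1−α)), we have s/(n + δ) = (y*)^((1−α)/α) = 1.52^1.5641 = 1.9250.
Therefore s = 1.9250 × (n + δ) = 1.9250 × 0.146 = 0.2811.

s ≈ 0.281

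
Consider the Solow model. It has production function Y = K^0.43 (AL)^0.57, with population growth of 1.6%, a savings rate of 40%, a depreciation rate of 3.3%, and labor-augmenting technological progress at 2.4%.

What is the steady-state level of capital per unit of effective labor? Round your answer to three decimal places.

k* ≈ 19.771

In steady state, investment equals break-even investment: s·k^α = (n + g + δ)·k.
Rearranging, k^(1−α) = s / (n + g + δ).
k^0.57 = 0.40 / (0.016 + 0.024 + 0.033) = 0.40 / 0.073 = 5.4795
k* = 5.4795^(1/0.57) ≈ 19.7714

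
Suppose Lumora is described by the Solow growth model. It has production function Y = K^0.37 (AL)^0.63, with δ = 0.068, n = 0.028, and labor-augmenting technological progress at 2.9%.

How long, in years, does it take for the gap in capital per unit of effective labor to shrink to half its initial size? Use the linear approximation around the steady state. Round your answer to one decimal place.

Near the steady state the convergence rate is λ = (1 − α)(n + g + δ).
λ = (1 − 0.37) × 0.125 = 0.63 × 0.125 = 0.07875
Half-life = ln 2 / λ = 0.6931 / 0.07875 ≈ 8.80 years

t_½ ≈ 8.8 years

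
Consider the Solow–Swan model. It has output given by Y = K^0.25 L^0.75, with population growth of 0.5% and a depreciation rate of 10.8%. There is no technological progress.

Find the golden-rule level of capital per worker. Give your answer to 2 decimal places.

The golden rule sets f'(k) = n + δ, i.e. α·k^(α−1) = n + δ.
So k^(1−α) = α / (n + δ) = 0.25 / 0.113 = 2.2124.
k_gold = 2.2124^(1/0.75) ≈ 2.8828

k_gold ≈ 2.88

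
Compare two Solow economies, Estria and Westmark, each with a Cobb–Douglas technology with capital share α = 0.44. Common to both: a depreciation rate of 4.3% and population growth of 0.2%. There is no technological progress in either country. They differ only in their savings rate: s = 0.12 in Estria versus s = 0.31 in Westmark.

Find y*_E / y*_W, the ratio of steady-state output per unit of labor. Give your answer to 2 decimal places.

ratio ≈ 0.47

Steady-state y* = [s/(n + δ)]^(α/(1−α)), so the ratio is [ (s_E/(n + δ)_E) / (s_W/(n + δ)_W) ]^0.7857.
s_E/(n + δ)_E = 0.12/0.045 = 2.6667; s_W/(n + δ)_W = 0.31/0.045 = 6.8889.
Ratio = (2.6667/6.8889)^0.7857 = 0.3871^0.7857 ≈ 0.4744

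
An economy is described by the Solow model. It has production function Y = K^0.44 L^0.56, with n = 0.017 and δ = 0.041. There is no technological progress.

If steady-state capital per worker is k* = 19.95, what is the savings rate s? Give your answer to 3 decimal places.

At the steady state, Δk = 0, so s·k^α = (n + δ)·k.
So s / (n + δ) = (k*)^(1−α) = 19.95^0.56 = 5.3453.
Therefore s = 5.3453 × (n + δ) = 5.3453 × 0.058 = 0.3100.

s ≈ 0.310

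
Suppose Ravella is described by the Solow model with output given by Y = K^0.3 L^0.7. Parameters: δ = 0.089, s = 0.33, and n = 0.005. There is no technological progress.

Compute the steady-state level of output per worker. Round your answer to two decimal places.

y* ≈ 1.71

In steady state, investment equals break-even investment: s·k^α = (n + δ)·k.
Dividing both sides by k: k^(1−α) = s / (n + δ).
k^0.7 = 0.33 / (0.005 + 0.089) = 0.33 / 0.094 = 3.5106
k* = 3.5106^(1/0.7) ≈ 6.0133
y* = (k*)^α = 6.0133^0.3 ≈ 1.7129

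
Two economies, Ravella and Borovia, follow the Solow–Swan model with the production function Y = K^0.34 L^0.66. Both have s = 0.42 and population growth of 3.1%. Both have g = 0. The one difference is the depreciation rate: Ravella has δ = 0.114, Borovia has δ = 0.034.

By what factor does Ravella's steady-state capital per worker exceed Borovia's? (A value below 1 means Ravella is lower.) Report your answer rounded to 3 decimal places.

Steady-state k* = [s/(n + δ)]^(1/(1−α)), so the ratio is [ (s_R/(n + δ)_R) / (s_B/(n + δ)_B) ]^1.5152.
s_R/(n + δ)_R = 0.42/0.145 = 2.8966; s_B/(n + δ)_B = 0.42/0.065 = 6.4615.
Ratio = (2.8966/6.4615)^1.5152 = 0.4483^1.5152 ≈ 0.2965

k*_R / k*_B ≈ 0.297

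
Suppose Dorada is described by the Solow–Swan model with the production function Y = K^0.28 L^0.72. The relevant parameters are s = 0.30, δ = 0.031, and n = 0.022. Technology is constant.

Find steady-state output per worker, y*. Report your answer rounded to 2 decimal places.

At the steady state, Δk = 0, so s·k^α = (n + δ)·k.
Rearranging, k^(1−α) = s / (n + δ).
k^0.72 = 0.30 / (0.022 + 0.031) = 0.30 / 0.053 = 5.6604
k* = 5.6604^(1/0.72) ≈ 11.1076
y* = (k*)^α = 11.1076^0.28 ≈ 1.9623

y* ≈ 1.96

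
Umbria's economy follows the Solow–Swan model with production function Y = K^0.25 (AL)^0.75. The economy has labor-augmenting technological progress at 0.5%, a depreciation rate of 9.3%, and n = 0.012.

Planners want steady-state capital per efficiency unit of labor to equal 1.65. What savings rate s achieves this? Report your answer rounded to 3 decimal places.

Steady state requires s·f(k) = (n + g + δ)·k, i.e. s·k^α = (n + g + δ)·k.
So s / (n + g + δ) = (k*)^(1−α) = 1.65^0.75 = 1.4558.
Therefore s = 1.4558 × (n + g + δ) = 1.4558 × 0.110 = 0.1601.

s ≈ 0.160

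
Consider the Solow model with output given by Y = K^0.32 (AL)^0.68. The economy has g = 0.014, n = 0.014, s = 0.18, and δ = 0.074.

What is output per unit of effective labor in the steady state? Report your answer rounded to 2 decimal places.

In steady state, investment equals break-even investment: s·k^α = (n + g + δ)·k.
Dividing both sides by k: k^(1−α) = s / (n + g + δ).
k^0.68 = 0.18 / (0.014 + 0.014 + 0.074) = 0.18 / 0.102 = 1.7647
k* = 1.7647^(1/0.68) ≈ 2.3054
y* = (k*)^α = 2.3054^0.32 ≈ 1.3064

y* ≈ 1.31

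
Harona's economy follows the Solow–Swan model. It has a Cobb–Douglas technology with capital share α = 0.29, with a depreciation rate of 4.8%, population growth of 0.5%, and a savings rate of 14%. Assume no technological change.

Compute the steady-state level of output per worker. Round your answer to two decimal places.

y* = 1.49

In steady state, investment equals break-even investment: s·k^α = (n + δ)·k.
Rearranging, k^(1−α) = s / (n + δ).
k^0.71 = 0.14 / (0.005 + 0.048) = 0.14 / 0.053 = 2.6415
k* = 2.6415^(1/0.71) ≈ 3.9279
y* = (k*)^α = 3.9279^0.29 ≈ 1.4870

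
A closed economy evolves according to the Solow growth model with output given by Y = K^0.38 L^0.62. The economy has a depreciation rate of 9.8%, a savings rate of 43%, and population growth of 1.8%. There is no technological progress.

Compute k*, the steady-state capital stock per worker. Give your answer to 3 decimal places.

k* = 8.275

At the steady state, Δk = 0, so s·k^α = (n + δ)·k.
Dividing both sides by k: k^(1−α) = s / (n + δ).
k^0.62 = 0.43 / (0.018 + 0.098) = 0.43 / 0.116 = 3.7069
k* = 3.7069^(1/0.62) ≈ 8.2748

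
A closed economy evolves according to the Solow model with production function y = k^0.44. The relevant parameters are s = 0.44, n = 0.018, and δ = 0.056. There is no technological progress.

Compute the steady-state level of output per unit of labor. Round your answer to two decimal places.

y* ≈ 4.06

At the steady state, Δk = 0, so s·k^α = (n + δ)·k.
Dividing both sides by k: k^(1−α) = s / (n + δ).
k^0.56 = 0.44 / (0.018 + 0.056) = 0.44 / 0.074 = 5.9459
k* = 5.9459^(1/0.56) ≈ 24.1286
y* = (k*)^α = 24.1286^0.44 ≈ 4.0580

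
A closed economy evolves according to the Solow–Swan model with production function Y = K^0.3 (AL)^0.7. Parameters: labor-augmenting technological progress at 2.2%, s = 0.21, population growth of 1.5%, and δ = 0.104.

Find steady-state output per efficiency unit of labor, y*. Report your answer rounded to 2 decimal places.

y* = 1.19

At the steady state, Δk = 0, so s·k^α = (n + g + δ)·k.
Rearranging, k^(1−α) = s / (n + g + δ).
k^0.7 = 0.21 / (0.015 + 0.022 + 0.104) = 0.21 / 0.141 = 1.4894
k* = 1.4894^(1/0.7) ≈ 1.7667
y* = (k*)^α = 1.7667^0.3 ≈ 1.1862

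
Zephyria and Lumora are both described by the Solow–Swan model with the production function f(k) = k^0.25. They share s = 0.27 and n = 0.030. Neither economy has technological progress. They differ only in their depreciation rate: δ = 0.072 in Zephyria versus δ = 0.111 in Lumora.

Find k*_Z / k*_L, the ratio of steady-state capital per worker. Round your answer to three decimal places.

Steady-state k* = [s/(n + δ)]^(1/(1−α)), so the ratio is [ (s_Z/(n + δ)_Z) / (s_L/(n + δ)_L) ]^1.3333.
s_Z/(n + δ)_Z = 0.27/0.102 = 2.6471; s_L/(n + δ)_L = 0.27/0.141 = 1.9149.
Ratio = (2.6471/1.9149)^1.3333 = 1.3824^1.3333 ≈ 1.5400

k*_Z / k*_L ≈ 1.540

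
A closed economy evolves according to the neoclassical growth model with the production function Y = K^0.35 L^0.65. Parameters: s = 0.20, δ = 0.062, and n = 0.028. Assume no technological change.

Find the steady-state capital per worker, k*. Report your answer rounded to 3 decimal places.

Steady state requires s·f(k) = (n + δ)·k, i.e. s·k^α = (n + δ)·k.
Dividing both sides by k: k^(1−α) = s / (n + δ).
k^0.65 = 0.20 / (0.028 + 0.062) = 0.20 / 0.090 = 2.2222
k* = 2.2222^(1/0.65) ≈ 3.4160

k* ≈ 3.416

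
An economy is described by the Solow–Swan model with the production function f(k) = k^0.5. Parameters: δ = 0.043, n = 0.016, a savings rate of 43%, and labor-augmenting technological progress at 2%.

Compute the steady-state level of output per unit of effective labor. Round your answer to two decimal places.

y* = 5.44

At the steady state, Δk = 0, so s·k^α = (n + g + δ)·k.
Dividing both sides by k: k^(1−α) = s / (n + g + δ).
k^0.5 = 0.43 / (0.016 + 0.020 + 0.043) = 0.43 / 0.079 = 5.4430
k* = 5.4430^(1/0.5) ≈ 29.6262
y* = (k*)^α = 29.6262^0.5 ≈ 5.4430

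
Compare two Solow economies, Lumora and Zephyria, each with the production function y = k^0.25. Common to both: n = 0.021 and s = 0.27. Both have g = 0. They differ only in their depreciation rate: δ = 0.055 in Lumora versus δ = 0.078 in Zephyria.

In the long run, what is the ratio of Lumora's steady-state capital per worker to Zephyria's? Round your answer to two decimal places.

k*_L / k*_Z ≈ 1.42

Steady-state k* = [s/(n + δ)]^(1/(1−α)), so the ratio is [ (s_L/(n + δ)_L) / (s_Z/(n + δ)_Z) ]^1.3333.
s_L/(n + δ)_L = 0.27/0.076 = 3.5526; s_Z/(n + δ)_Z = 0.27/0.099 = 2.7273.
Ratio = (3.5526/2.7273)^1.3333 = 1.3026^1.3333 ≈ 1.4226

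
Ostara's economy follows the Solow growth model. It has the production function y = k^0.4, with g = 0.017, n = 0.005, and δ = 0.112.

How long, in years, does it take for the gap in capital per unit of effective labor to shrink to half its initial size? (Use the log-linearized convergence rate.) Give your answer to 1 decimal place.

half-life ≈ 8.6 years

Near the steady state the convergence rate is λ = (1 − α)(n + g + δ).
λ = (1 − 0.4) × 0.134 = 0.6 × 0.134 = 0.0804
Half-life = ln 2 / λ = 0.6931 / 0.0804 ≈ 8.62 years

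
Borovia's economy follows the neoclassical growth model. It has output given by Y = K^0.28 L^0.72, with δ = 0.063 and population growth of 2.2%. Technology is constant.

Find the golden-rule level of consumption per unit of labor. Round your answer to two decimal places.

c_gold ≈ 1.14

At the golden rule, f'(k) = n + δ, so α·k^(α−1) = n + δ and k_gold = (α/(n + δ))^(1/(1−α)).
k_gold = (0.28/0.085)^(1/0.72) = 3.2941^1.3889 ≈ 5.2370
c_gold = f(k_gold) − (n + δ)·k_gold = 1.5898 − 0.085×5.2370 ≈ 1.1447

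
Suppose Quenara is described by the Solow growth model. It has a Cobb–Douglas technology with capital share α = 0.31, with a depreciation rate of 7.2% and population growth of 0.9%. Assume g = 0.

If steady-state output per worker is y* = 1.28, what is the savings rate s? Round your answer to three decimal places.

Steady state requires s·f(k) = (n + δ)·k, i.e. s·k^α = (n + δ)·k.
Since y* = [s/(n + δ)]^(α/(1−α)), we have s/(n + δ) = (y*)^((1−α)/α) = 1.28^2.2258 = 1.7323.
Therefore s = 1.7323 × (n + δ) = 1.7323 × 0.081 = 0.1403.

s ≈ 0.140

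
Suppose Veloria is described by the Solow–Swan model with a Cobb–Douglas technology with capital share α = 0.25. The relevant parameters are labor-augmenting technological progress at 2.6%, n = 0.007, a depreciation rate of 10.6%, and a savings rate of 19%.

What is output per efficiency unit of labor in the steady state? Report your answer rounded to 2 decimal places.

In steady state, investment equals break-even investment: s·k^α = (n + g + δ)·k.
Rearranging, k^(1−α) = s / (n + g + δ).
k^0.75 = 0.19 / (0.007 + 0.026 + 0.106) = 0.19 / 0.139 = 1.3669
k* = 1.3669^(1/0.75) ≈ 1.5170
y* = (k*)^α = 1.5170^0.25 ≈ 1.1098

y* = 1.11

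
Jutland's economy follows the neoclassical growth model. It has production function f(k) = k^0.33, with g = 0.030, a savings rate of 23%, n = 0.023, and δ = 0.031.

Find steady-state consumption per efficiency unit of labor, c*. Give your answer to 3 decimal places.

c* ≈ 1.265

In steady state, investment equals break-even investment: s·k^α = (n + g + δ)·k.
Rearranging, k^(1−α) = s / (n + g + δ).
k^0.67 = 0.23 / (0.023 + 0.030 + 0.031) = 0.23 / 0.084 = 2.7381
k* = 2.7381^(1/0.67) ≈ 4.4969
y* = (k*)^α = 4.4969^0.33 ≈ 1.6423
c* = (1 − s)·y* = (1 − 0.23) × 1.6423 ≈ 1.2646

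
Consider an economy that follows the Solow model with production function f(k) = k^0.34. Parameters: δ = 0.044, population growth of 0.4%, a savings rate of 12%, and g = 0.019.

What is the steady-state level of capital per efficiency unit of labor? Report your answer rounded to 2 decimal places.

k* ≈ 2.42

At the steady state, Δk = 0, so s·k^α = (n + g + δ)·k.
Rearranging, k^(1−α) = s / (n + g + δ).
k^0.66 = 0.12 / (0.004 + 0.019 + 0.044) = 0.12 / 0.067 = 1.7910
k* = 1.7910^(1/0.66) ≈ 2.4181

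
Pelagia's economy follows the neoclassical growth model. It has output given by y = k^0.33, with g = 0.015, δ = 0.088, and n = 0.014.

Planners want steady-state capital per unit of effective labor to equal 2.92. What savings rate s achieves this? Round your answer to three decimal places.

In steady state, investment equals break-even investment: s·k^α = (n + g + δ)·k.
So s / (n + g + δ) = (k*)^(1−α) = 2.92^0.67 = 2.0502.
Therefore s = 2.0502 × (n + g + δ) = 2.0502 × 0.117 = 0.2399.

s ≈ 0.240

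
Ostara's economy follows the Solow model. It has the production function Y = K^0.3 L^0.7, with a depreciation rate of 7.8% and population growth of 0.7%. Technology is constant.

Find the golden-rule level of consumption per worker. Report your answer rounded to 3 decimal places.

At the golden rule, f'(k) = n + δ, so α·k^(α−1) = n + δ and k_gold = (α/(n + δ))^(1/(1−α)).
k_gold = (0.3/0.085)^(1/0.7) = 3.5294^1.4286 ≈ 6.0596
c_gold = f(k_gold) − (n + δ)·k_gold = 1.7169 − 0.085×6.0596 ≈ 1.2018

c_gold ≈ 1.202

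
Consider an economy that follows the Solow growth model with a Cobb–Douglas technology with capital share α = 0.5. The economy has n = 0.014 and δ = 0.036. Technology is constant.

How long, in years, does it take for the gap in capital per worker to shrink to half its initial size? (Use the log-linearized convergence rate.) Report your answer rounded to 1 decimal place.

Near the steady state the convergence rate is λ = (1 − α)(n + δ).
λ = (1 − 0.5) × 0.050 = 0.5 × 0.050 = 0.0250
Half-life = ln 2 / λ = 0.6931 / 0.0250 ≈ 27.72 years

t_½ ≈ 27.7 years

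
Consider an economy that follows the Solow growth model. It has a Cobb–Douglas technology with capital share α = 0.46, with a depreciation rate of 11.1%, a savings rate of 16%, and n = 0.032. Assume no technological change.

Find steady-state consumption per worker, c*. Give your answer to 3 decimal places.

In steady state, investment equals break-even investment: s·k^α = (n + δ)·k.
Dividing both sides by k: k^(1−α) = s / (n + δ).
k^0.54 = 0.16 / (0.032 + 0.111) = 0.16 / 0.143 = 1.1189
k* = 1.1189^(1/0.54) ≈ 1.2313
y* = (k*)^α = 1.2313^0.46 ≈ 1.1004
c* = (1 − s)·y* = (1 − 0.16) × 1.1004 ≈ 0.9243

c* ≈ 0.924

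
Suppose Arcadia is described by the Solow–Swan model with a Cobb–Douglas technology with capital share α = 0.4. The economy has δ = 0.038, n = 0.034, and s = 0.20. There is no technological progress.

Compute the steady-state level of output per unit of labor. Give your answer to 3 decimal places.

y* = 1.976

In steady state, investment equals break-even investment: s·k^α = (n + δ)·k.
Rearranging, k^(1−α) = s / (n + δ).
k^0.6 = 0.20 / (0.034 + 0.038) = 0.20 / 0.072 = 2.7778
k* = 2.7778^(1/0.6) ≈ 5.4891
y* = (k*)^α = 5.4891^0.4 ≈ 1.9761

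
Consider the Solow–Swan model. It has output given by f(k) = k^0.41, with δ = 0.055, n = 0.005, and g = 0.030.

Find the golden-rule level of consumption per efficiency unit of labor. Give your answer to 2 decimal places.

At the golden rule, f'(k) = n + g + δ, so α·k^(α−1) = n + g + δ and k_gold = (α/(n + g + δ))^(1/(1−α)).
k_gold = (0.41/0.090)^(1/0.59) = 4.5556^1.6949 ≈ 13.0668
c_gold = f(k_gold) − (n + g + δ)·k_gold = 2.8683 − 0.090×13.0668 ≈ 1.6923

c_gold ≈ 1.69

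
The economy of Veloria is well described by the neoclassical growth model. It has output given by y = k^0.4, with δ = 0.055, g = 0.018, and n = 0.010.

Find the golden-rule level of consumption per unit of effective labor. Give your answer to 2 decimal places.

c_gold ≈ 1.71

At the golden rule, f'(k) = n + g + δ, so α·k^(α−1) = n + g + δ and k_gold = (α/(n + g + δ))^(1/(1−α)).
k_gold = (0.4/0.083)^(1/0.6) = 4.8193^1.6667 ≈ 13.7508
c_gold = f(k_gold) − (n + g + δ)·k_gold = 2.8532 − 0.083×13.7508 ≈ 1.7119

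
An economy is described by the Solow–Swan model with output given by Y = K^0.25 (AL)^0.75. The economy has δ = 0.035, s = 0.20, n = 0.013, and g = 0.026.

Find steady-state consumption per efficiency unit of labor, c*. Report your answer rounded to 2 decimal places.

c* ≈ 1.11

Steady state requires s·f(k) = (n + g + δ)·k, i.e. s·k^α = (n + g + δ)·k.
Rearranging, k^(1−α) = s / (n + g + δ).
k^0.75 = 0.20 / (0.013 + 0.026 + 0.035) = 0.20 / 0.074 = 2.7027
k* = 2.7027^(1/0.75) ≈ 3.7647
y* = (k*)^α = 3.7647^0.25 ≈ 1.3929
c* = (1 − s)·y* = (1 − 0.20) × 1.3929 ≈ 1.1143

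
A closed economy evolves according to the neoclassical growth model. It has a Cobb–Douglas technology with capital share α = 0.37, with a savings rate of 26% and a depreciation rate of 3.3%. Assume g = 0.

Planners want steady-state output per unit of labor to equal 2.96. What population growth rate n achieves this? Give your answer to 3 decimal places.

At the steady state, Δk = 0, so s·k^α = (n + δ)·k.
Since y* = [s/(n + δ)]^(α/(1−α)), we have s/(n + δ) = (y*)^((1−α)/α) = 2.96^1.7027 = 6.3455.
Therefore n + δ = s / 6.3455 = 0.26 / 6.3455 = 0.0410, so n = 0.0410 − 0.033 = 0.0080.

n ≈ 0.008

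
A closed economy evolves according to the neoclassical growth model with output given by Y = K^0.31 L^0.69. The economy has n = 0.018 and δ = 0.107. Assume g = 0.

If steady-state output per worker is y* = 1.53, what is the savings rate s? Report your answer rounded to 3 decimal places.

Steady state requires s·f(k) = (n + δ)·k, i.e. s·k^α = (n + δ)·k.
Since y* = [s/(n + δ)]^(α/(1−α)), we have s/(n + δ) = (y*)^((1−α)/α) = 1.53^2.2258 = 2.5768.
Therefore s = 2.5768 × (n + δ) = 2.5768 × 0.125 = 0.3221.

s ≈ 0.322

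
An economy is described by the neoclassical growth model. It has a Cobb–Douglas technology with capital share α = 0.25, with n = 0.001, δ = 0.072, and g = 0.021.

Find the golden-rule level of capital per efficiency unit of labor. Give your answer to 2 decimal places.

The golden rule sets f'(k) = n + g + δ, i.e. α·k^(α−1) = n + g + δ.
So k^(1−α) = α / (n + g + δ) = 0.25 / 0.094 = 2.6596.
k_gold = 2.6596^(1/0.75) ≈ 3.6849

k_gold ≈ 3.68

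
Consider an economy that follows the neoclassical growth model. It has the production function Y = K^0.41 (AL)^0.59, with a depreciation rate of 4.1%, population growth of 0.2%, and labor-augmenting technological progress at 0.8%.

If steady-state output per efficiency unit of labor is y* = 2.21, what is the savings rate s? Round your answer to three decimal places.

s ≈ 0.160

Steady state requires s·f(k) = (n + g + δ)·k, i.e. s·k^α = (n + g + δ)·k.
Since y* = [s/(n + g + δ)]^(α/(1−α)), we have s/(n + g + δ) = (y*)^((1−α)/α) = 2.21^1.439 = 3.1303.
Therefore s = 3.1303 × (n + g + δ) = 3.1303 × 0.051 = 0.1596.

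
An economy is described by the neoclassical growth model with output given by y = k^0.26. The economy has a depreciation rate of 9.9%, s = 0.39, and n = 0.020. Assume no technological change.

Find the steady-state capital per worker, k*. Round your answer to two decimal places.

k* ≈ 4.97

In steady state, investment equals break-even investment: s·k^α = (n + δ)·k.
Rearranging, k^(1−α) = s / (n + δ).
k^0.74 = 0.39 / (0.020 + 0.099) = 0.39 / 0.119 = 3.2773
k* = 3.2773^(1/0.74) ≈ 4.9733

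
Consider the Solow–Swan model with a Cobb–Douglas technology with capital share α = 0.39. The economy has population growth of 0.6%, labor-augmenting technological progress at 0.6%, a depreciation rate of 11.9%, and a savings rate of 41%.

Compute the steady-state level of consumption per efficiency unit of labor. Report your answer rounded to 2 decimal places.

c* ≈ 1.22

At the steady state, Δk = 0, so s·k^α = (n + g + δ)·k.
Dividing both sides by k: k^(1−α) = s / (n + g + δ).
k^0.61 = 0.41 / (0.006 + 0.006 + 0.119) = 0.41 / 0.131 = 3.1298
k* = 3.1298^(1/0.61) ≈ 6.4912
y* = (k*)^α = 6.4912^0.39 ≈ 2.0740
c* = (1 − s)·y* = (1 − 0.41) × 2.0740 ≈ 1.2237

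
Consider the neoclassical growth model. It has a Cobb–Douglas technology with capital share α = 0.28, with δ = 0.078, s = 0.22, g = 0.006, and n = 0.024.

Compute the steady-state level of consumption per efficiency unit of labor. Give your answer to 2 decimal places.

In steady state, investment equals break-even investment: s·k^α = (n + g + δ)·k.
Dividing both sides by k: k^(1−α) = s / (n + g + δ).
k^0.72 = 0.22 / (0.024 + 0.006 + 0.078) = 0.22 / 0.108 = 2.0370
k* = 2.0370^(1/0.72) ≈ 2.6863
y* = (k*)^α = 2.6863^0.28 ≈ 1.3188
c* = (1 − s)·y* = (1 − 0.22) × 1.3188 ≈ 1.0287

c* ≈ 1.03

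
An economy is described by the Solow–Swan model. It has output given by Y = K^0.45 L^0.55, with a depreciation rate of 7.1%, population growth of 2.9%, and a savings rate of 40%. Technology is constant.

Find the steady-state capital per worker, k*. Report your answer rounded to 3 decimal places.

Steady state requires s·f(k) = (n + δ)·k, i.e. s·k^α = (n + δ)·k.
Rearranging, k^(1−α) = s / (n + δ).
k^0.55 = 0.40 / (0.029 + 0.071) = 0.40 / 0.100 = 4.0000
k* = 4.0000^(1/0.55) ≈ 12.4353

k* = 12.435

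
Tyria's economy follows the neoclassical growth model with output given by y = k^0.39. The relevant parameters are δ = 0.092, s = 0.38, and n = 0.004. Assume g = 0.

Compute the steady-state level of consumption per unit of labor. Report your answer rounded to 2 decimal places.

c* = 1.49

Steady state requires s·f(k) = (n + δ)·k, i.e. s·k^α = (n + δ)·k.
Rearranging, k^(1−α) = s / (n + δ).
k^0.61 = 0.38 / (0.004 + 0.092) = 0.38 / 0.096 = 3.9583
k* = 3.9583^(1/0.61) ≈ 9.5394
y* = (k*)^α = 9.5394^0.39 ≈ 2.4100
c* = (1 − s)·y* = (1 − 0.38) × 2.4100 ≈ 1.4942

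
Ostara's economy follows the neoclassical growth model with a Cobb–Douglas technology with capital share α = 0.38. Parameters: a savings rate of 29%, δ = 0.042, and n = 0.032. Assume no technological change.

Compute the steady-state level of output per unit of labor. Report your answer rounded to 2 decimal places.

y* ≈ 2.31

In steady state, investment equals break-even investment: s·k^α = (n + δ)·k.
Dividing both sides by k: k^(1−α) = s / (n + δ).
k^0.62 = 0.29 / (0.032 + 0.042) = 0.29 / 0.074 = 3.9189
k* = 3.9189^(1/0.62) ≈ 9.0514
y* = (k*)^α = 9.0514^0.38 ≈ 2.3097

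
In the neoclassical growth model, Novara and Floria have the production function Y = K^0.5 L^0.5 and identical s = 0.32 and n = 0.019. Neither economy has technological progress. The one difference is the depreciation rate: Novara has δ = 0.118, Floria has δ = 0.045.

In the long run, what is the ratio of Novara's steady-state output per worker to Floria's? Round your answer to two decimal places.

ratio ≈ 0.47

Steady-state y* = [s/(n + δ)]^(α/(1−α)), so the ratio is [ (s_N/(n + δ)_N) / (s_F/(n + δ)_F) ]^1.
s_N/(n + δ)_N = 0.32/0.137 = 2.3358; s_F/(n + δ)_F = 0.32/0.064 = 5.0000.
Ratio = (2.3358/5.0000)^1 = 0.4672^1 ≈ 0.4672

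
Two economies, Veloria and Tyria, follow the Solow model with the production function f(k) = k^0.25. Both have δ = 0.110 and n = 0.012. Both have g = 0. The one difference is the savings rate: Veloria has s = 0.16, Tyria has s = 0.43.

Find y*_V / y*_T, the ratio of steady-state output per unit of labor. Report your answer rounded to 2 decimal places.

y*_V / y*_T ≈ 0.72

Steady-state y* = [s/(n + δ)]^(α/(1−α)), so the ratio is [ (s_V/(n + δ)_V) / (s_T/(n + δ)_T) ]^0.3333.
s_V/(n + δ)_V = 0.16/0.122 = 1.3115; s_T/(n + δ)_T = 0.43/0.122 = 3.5246.
Ratio = (1.3115/3.5246)^0.3333 = 0.3721^0.3333 ≈ 0.7193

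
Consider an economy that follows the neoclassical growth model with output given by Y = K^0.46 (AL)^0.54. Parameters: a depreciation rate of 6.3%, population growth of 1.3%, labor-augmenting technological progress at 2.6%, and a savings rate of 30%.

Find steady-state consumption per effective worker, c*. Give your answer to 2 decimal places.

c* ≈ 1.75

At the steady state, Δk = 0, so s·k^α = (n + g + δ)·k.
Rearranging, k^(1−α) = s / (n + g + δ).
k^0.54 = 0.30 / (0.013 + 0.026 + 0.063) = 0.30 / 0.102 = 2.9412
k* = 2.9412^(1/0.54) ≈ 7.3729
y* = (k*)^α = 7.3729^0.46 ≈ 2.5068
c* = (1 − s)·y* = (1 − 0.30) × 2.5068 ≈ 1.7548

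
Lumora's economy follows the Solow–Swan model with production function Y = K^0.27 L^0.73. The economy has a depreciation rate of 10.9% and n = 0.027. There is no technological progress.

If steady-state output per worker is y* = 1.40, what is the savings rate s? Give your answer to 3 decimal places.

At the steady state, Δk = 0, so s·k^α = (n + δ)·k.
Since y* = [s/(n + δ)]^(α/(1−α)), we have s/(n + δ) = (y*)^((1−α)/α) = 1.40^2.7037 = 2.4836.
Therefore s = 2.4836 × (n + δ) = 2.4836 × 0.136 = 0.3378.

s ≈ 0.338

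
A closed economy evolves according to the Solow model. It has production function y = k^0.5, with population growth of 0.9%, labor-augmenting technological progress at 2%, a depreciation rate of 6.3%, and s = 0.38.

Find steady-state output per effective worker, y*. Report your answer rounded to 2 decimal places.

Steady state requires s·f(k) = (n + g + δ)·k, i.e. s·k^α = (n + g + δ)·k.
Dividing both sides by k: k^(1−α) = s / (n + g + δ).
k^0.5 = 0.38 / (0.009 + 0.020 + 0.063) = 0.38 / 0.092 = 4.1304
k* = 4.1304^(1/0.5) ≈ 17.0602
y* = (k*)^α = 17.0602^0.5 ≈ 4.1304

y* ≈ 4.13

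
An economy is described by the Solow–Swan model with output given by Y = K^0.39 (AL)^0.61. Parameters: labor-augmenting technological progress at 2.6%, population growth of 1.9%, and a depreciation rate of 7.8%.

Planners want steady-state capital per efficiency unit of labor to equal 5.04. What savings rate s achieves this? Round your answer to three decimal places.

In steady state, investment equals break-even investment: s·k^α = (n + g + δ)·k.
So s / (n + g + δ) = (k*)^(1−α) = 5.04^0.61 = 2.6821.
Therefore s = 2.6821 × (n + g + δ) = 2.6821 × 0.123 = 0.3299.

s ≈ 0.330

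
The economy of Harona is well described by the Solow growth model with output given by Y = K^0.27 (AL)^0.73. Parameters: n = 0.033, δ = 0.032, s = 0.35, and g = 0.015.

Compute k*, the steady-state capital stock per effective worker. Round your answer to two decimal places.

At the steady state, Δk = 0, so s·k^α = (n + g + δ)·k.
Rearranging, k^(1−α) = s / (n + g + δ).
k^0.73 = 0.35 / (0.033 + 0.015 + 0.032) = 0.35 / 0.080 = 4.3750
k* = 4.3750^(1/0.73) ≈ 7.5518

k* ≈ 7.55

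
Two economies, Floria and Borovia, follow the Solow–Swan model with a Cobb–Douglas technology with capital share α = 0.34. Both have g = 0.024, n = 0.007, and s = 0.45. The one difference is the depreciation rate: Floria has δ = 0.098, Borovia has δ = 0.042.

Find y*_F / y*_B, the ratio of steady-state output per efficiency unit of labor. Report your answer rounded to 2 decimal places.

y*_F / y*_B ≈ 0.75

Steady-state y* = [s/(n + g + δ)]^(α/(1−α)), so the ratio is [ (s_F/(n + g + δ)_F) / (s_B/(n + g + δ)_B) ]^0.5152.
s_F/(n + g + δ)_F = 0.45/0.129 = 3.4884; s_B/(n + g + δ)_B = 0.45/0.073 = 6.1644.
Ratio = (3.4884/6.1644)^0.5152 = 0.5659^0.5152 ≈ 0.7458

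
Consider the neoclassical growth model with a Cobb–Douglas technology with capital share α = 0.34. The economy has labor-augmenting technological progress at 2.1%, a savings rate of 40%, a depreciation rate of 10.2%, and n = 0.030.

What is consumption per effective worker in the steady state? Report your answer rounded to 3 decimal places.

At the steady state, Δk = 0, so s·k^α = (n + g + δ)·k.
Rearranging, k^(1−α) = s / (n + g + δ).
k^0.66 = 0.40 / (0.030 + 0.021 + 0.102) = 0.40 / 0.153 = 2.6144
k* = 2.6144^(1/0.66) ≈ 4.2893
y* = (k*)^α = 4.2893^0.34 ≈ 1.6406
c* = (1 − s)·y* = (1 − 0.40) × 1.6406 ≈ 0.9844

c* = 0.984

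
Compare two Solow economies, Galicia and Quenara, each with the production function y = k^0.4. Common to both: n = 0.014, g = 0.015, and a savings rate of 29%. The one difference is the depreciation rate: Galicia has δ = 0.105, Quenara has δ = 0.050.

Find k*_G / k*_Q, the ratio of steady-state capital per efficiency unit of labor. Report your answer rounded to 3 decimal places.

k*_G / k*_Q ≈ 0.415

Steady-state k* = [s/(n + g + δ)]^(1/(1−α)), so the ratio is [ (s_G/(n + g + δ)_G) / (s_Q/(n + g + δ)_Q) ]^1.6667.
s_G/(n + g + δ)_G = 0.29/0.134 = 2.1642; s_Q/(n + g + δ)_Q = 0.29/0.079 = 3.6709.
Ratio = (2.1642/3.6709)^1.6667 = 0.5896^1.6667 ≈ 0.4146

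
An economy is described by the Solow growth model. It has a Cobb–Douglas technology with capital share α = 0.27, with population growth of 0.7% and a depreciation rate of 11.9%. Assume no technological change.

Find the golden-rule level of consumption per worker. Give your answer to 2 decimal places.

At the golden rule, f'(k) = n + δ, so α·k^(α−1) = n + δ and k_gold = (α/(n + δ))^(1/(1−α)).
k_gold = (0.27/0.126)^(1/0.73) = 2.1429^1.3699 ≈ 2.8408
c_gold = f(k_gold) − (n + δ)·k_gold = 1.3257 − 0.126×2.8408 ≈ 0.9678

c_gold ≈ 0.97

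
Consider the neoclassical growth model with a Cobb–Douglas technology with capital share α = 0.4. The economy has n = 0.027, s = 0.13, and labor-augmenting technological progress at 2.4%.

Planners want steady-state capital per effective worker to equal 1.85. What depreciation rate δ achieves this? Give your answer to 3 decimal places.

Steady state requires s·f(k) = (n + g + δ)·k, i.e. s·k^α = (n + g + δ)·k.
So s / (n + g + δ) = (k*)^(1−α) = 1.85^0.6 = 1.4464.
Therefore n + g + δ = s / 1.4464 = 0.13 / 1.4464 = 0.0899, so δ = 0.0899 − 0.051 = 0.0389.

δ ≈ 0.039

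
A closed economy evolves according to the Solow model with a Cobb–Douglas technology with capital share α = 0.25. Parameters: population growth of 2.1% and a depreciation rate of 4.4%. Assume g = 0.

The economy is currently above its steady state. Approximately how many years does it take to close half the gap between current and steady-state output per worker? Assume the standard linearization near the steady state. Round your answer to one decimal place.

Near the steady state the convergence rate is λ = (1 − α)(n + δ).
λ = (1 − 0.25) × 0.065 = 0.75 × 0.065 = 0.04875
Half-life = ln 2 / λ = 0.6931 / 0.04875 ≈ 14.22 years

about 14.2 years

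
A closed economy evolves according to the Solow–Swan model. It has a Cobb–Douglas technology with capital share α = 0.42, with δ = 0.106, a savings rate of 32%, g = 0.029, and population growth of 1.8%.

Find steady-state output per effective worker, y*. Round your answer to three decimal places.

At the steady state, Δk = 0, so s·k^α = (n + g + δ)·k.
Rearranging, k^(1−α) = s / (n + g + δ).
k^0.58 = 0.32 / (0.018 + 0.029 + 0.106) = 0.32 / 0.153 = 2.0915
k* = 2.0915^(1/0.58) ≈ 3.5687
y* = (k*)^α = 3.5687^0.42 ≈ 1.7063

y* = 1.706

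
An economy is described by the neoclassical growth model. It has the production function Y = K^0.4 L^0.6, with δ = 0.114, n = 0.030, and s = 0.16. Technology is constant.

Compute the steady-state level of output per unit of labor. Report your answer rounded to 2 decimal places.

y* ≈ 1.07

Steady state requires s·f(k) = (n + δ)·k, i.e. s·k^α = (n + δ)·k.
Dividing both sides by k: k^(1−α) = s / (n + δ).
k^0.6 = 0.16 / (0.030 + 0.114) = 0.16 / 0.144 = 1.1111
k* = 1.1111^(1/0.6) ≈ 1.1919
y* = (k*)^α = 1.1919^0.4 ≈ 1.0727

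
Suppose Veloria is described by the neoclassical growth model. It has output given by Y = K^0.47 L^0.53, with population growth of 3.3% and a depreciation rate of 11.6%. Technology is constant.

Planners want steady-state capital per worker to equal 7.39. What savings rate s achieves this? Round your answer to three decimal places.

In steady state, investment equals break-even investment: s·k^α = (n + δ)·k.
So s / (n + δ) = (k*)^(1−α) = 7.39^0.53 = 2.8866.
Therefore s = 2.8866 × (n + δ) = 2.8866 × 0.149 = 0.4301.

s ≈ 0.430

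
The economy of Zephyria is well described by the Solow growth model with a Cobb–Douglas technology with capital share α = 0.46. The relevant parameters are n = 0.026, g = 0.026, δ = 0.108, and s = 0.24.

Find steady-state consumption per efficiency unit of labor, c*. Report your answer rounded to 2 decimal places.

Steady state requires s·f(k) = (n + g + δ)·k, i.e. s·k^α = (n + g + δ)·k.
Dividing both sides by k: k^(1−α) = s / (n + g + δ).
k^0.54 = 0.24 / (0.026 + 0.026 + 0.108) = 0.24 / 0.160 = 1.5000
k* = 1.5000^(1/0.54) ≈ 2.1188
y* = (k*)^α = 2.1188^0.46 ≈ 1.4125
c* = (1 − s)·y* = (1 − 0.24) × 1.4125 ≈ 1.0735

c* ≈ 1.07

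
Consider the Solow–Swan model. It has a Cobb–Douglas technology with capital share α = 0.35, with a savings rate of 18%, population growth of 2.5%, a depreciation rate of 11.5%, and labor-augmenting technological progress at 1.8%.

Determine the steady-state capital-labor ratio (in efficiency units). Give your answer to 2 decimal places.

k* ≈ 1.22

Steady state requires s·f(k) = (n + g + δ)·k, i.e. s·k^α = (n + g + δ)·k.
Rearranging, k^(1−α) = s / (n + g + δ).
k^0.65 = 0.18 / (0.025 + 0.018 + 0.115) = 0.18 / 0.158 = 1.1392
k* = 1.1392^(1/0.65) ≈ 1.2220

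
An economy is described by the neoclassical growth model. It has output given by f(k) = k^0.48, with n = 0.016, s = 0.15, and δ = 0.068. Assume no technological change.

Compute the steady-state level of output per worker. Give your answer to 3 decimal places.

y* ≈ 1.708

Steady state requires s·f(k) = (n + δ)·k, i.e. s·k^α = (n + δ)·k.
Rearranging, k^(1−α) = s / (n + δ).
k^0.52 = 0.15 / (0.016 + 0.068) = 0.15 / 0.084 = 1.7857
k* = 1.7857^(1/0.52) ≈ 3.0496
y* = (k*)^α = 3.0496^0.48 ≈ 1.7078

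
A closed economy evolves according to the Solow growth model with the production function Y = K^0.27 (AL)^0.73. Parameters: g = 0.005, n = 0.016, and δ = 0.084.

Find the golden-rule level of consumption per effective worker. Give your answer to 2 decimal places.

c_gold ≈ 1.04

At the golden rule, f'(k) = n + g + δ, so α·k^(α−1) = n + g + δ and k_gold = (α/(n + g + δ))^(1/(1−α)).
k_gold = (0.27/0.105)^(1/0.73) = 2.5714^1.3699 ≈ 3.6466
c_gold = f(k_gold) − (n + g + δ)·k_gold = 1.4181 − 0.105×3.6466 ≈ 1.0352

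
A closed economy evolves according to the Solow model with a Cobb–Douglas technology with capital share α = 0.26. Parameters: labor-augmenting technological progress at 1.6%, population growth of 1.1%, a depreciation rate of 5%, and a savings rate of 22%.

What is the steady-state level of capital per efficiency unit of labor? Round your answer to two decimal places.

k* ≈ 4.13

At the steady state, Δk = 0, so s·k^α = (n + g + δ)·k.
Rearranging, k^(1−α) = s / (n + g + δ).
k^0.74 = 0.22 / (0.011 + 0.016 + 0.050) = 0.22 / 0.077 = 2.8571
k* = 2.8571^(1/0.74) ≈ 4.1316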